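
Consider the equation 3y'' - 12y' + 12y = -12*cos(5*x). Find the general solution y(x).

Divide through by 3: y'' - 4y' + 4y = -4*cos(5*x).
Characteristic equation r² - 4r + 4 = 0 has discriminant (-4)² - 4·(4) = 0, so r = 2 is a repeated root.
Hence y_h = (C1 + C2*x)*exp(2*x).
Try y_p = A*cos(5*x) + B*sin(5*x). Substituting and equating the coefficients of cos(5x) and sin(5x) gives A = 84/841, B = 80/841, so y_p = 80*sin(5*x)/841 + 84*cos(5*x)/841.

y = 80*sin(5*x)/841 + 84*cos(5*x)/841 + C1*exp(2*x) + C2*x*exp(2*x)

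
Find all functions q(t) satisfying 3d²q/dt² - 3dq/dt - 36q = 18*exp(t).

q = -exp(t)/2 + C1*exp(4*t) + C2*exp(-3*t)

Divide through by 3: q'' - q' - 12q = 6*exp(t).
Characteristic equation r² - r - 12 = 0 factors as (r - 4)(r + 3) = 0, so r = 4, -3.
Hence q_h = C1*exp(4*t) + C2*exp(-3*t).
Try q_p = A*exp(t). Substituting into the equation and dividing by exp(t) gives A = -1/2, so q_p = -exp(t)/2.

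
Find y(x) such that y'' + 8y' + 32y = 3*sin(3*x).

Characteristic equation r² + 8r + 32 = 0 has discriminant (8)² - 4·(32) = -64 < 0, so r = -4 ± 4i.
Hence y_h = C1*cos(4*x)*exp(-4*x) + C2*exp(-4*x)*sin(4*x).
Try y_p = A*cos(3*x) + B*sin(3*x). Substituting and equating the coefficients of cos(3x) and sin(3x) gives A = -72/1105, B = 69/1105, so y_p = -72*cos(3*x)/1105 + 69*sin(3*x)/1105.

y = -72*cos(3*x)/1105 + 69*sin(3*x)/1105 + C1*cos(4*x)*exp(-4*x) + C2*exp(-4*x)*sin(4*x)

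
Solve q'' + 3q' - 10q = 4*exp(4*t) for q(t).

q = 2*exp(4*t)/9 + C1*exp(-5*t) + C2*exp(2*t)

Characteristic equation r² + 3r - 10 = 0 factors as (r + 5)(r - 2) = 0, so r = -5, 2.
Hence q_h = C1*exp(-5*t) + C2*exp(2*t).
Try q_p = A*exp(4*t). Substituting into the equation and dividing by exp(4*t) gives A = 2/9, so q_p = 2*exp(4*t)/9.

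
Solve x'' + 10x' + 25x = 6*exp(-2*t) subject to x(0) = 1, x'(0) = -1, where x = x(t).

x = exp(-5*t)/3 + 2*exp(-2*t)/3 + 2*t*exp(-5*t)

Characteristic equation r² + 10r + 25 = 0 has discriminant (10)² - 4·(25) = 0, so r = -5 is a repeated root.
Hence x_h = (C1 + C2*t)*exp(-5*t).
Try x_p = A*exp(-2*t). Substituting into the equation and dividing by exp(-2*t) gives A = 2/3, so x_p = 2*exp(-2*t)/3.
General solution: x = 2*exp(-2*t)/3 + C1*exp(-5*t) + C2*t*exp(-5*t).
Apply the initial conditions: x(0) = 2/3 + C1 = 1 and x'(0) = -4/3 + C2 - 5*C1 = -1. Solving gives C1 = 1/3, C2 = 2.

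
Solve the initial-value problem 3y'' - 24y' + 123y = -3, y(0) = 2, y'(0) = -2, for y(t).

y = -1/41 - 414*exp(4*t)*sin(5*t)/205 + 83*cos(5*t)*exp(4*t)/41

Divide through by 3: y'' - 8y' + 41y = -1.
Characteristic equation r² - 8r + 41 = 0 has discriminant (-8)² - 4·(41) = -100 < 0, so r = 4 ± 5i.
Hence y_h = C1*cos(5*t)*exp(4*t) + C2*exp(4*t)*sin(5*t).
For the particular solution try y_p = A0. Substituting and matching coefficients of each power of t gives A0 = -1/41, so y_p = -1/41.
General solution: y = -1/41 + C1*cos(5*t)*exp(4*t) + C2*exp(4*t)*sin(5*t).
Apply the initial conditions: y(0) = -1/41 + C1 = 2 and y'(0) = 4*C1 + 5*C2 = -2. Solving gives C1 = 83/41, C2 = -414/205.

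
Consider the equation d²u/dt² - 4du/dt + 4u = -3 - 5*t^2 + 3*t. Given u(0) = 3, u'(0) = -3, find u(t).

Characteristic equation r² - 4r + 4 = 0 has discriminant (-4)² - 4·(4) = 0, so r = 2 is a repeated root.
Hence u_h = (C1 + C2*t)*exp(2*t).
For the particular solution try u_p = A0 + A1*t + A2*t^2. Substituting and matching coefficients of each power of t gives A0 = -15/8, A1 = -7/4, A2 = -5/4, so u_p = -15/8 - 7*t/4 - 5*t^2/4.
General solution: u = -15/8 - 7*t/4 - 5*t^2/4 + C1*exp(2*t) + C2*t*exp(2*t).
Apply the initial conditions: u(0) = -15/8 + C1 = 3 and u'(0) = -7/4 + C2 + 2*C1 = -3. Solving gives C1 = 39/8, C2 = -11.

u = -15/8 - 7*t/4 - 5*t**2/4 + 39*exp(2*t)/8 - 11*t*exp(2*t)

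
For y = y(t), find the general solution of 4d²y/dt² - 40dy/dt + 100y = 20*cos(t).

y = -25*sin(t)/338 + 30*cos(t)/169 + C1*exp(5*t) + C2*t*exp(5*t)

Divide through by 4: y'' - 10y' + 25y = 5*cos(t).
Characteristic equation r² - 10r + 25 = 0 has discriminant (-10)² - 4·(25) = 0, so r = 5 is a repeated root.
Hence y_h = (C1 + C2*t)*exp(5*t).
Try y_p = A*cos(t) + B*sin(t). Substituting and equating the coefficients of cos(t) and sin(t) gives A = 30/169, B = -25/338, so y_p = -25*sin(t)/338 + 30*cos(t)/169.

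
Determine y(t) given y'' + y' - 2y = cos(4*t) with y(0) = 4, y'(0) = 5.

y = -9*cos(4*t)/170 - 3*exp(-2*t)/10 + sin(4*t)/85 + 74*exp(t)/17

Characteristic equation r² + r - 2 = 0 factors as (r + 2)(r - 1) = 0, so r = -2, 1.
Hence y_h = C1*exp(-2*t) + C2*exp(t).
Try y_p = A*cos(4*t) + B*sin(4*t). Substituting and equating the coefficients of cos(4t) and sin(4t) gives A = -9/170, B = 1/85, so y_p = -9*cos(4*t)/170 + sin(4*t)/85.
General solution: y = -9*cos(4*t)/170 + sin(4*t)/85 + C1*exp(-2*t) + C2*exp(t).
Apply the initial conditions: y(0) = -9/170 + C1 + C2 = 4 and y'(0) = 4/85 + C2 - 2*C1 = 5. Solving gives C1 = -3/10, C2 = 74/17.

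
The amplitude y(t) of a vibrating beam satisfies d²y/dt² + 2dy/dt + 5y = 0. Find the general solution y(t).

y = C1*cos(2*t)*exp(-t) + C2*exp(-t)*sin(2*t)

Characteristic equation r² + 2r + 5 = 0 has discriminant (2)² - 4·(5) = -16 < 0, so r = -1 ± 2i.
Hence y_h = C1*cos(2*t)*exp(-t) + C2*exp(-t)*sin(2*t).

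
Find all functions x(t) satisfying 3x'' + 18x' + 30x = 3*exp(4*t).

x = exp(4*t)/50 + C1*cos(t)*exp(-3*t) + C2*exp(-3*t)*sin(t)

Divide through by 3: x'' + 6x' + 10x = exp(4*t).
Characteristic equation r² + 6r + 10 = 0 has discriminant (6)² - 4·(10) = -4 < 0, so r = -3 ± i.
Hence x_h = C1*cos(t)*exp(-3*t) + C2*exp(-3*t)*sin(t).
Try x_p = A*exp(4*t). Substituting into the equation and dividing by exp(4*t) gives A = 1/50, so x_p = exp(4*t)/50.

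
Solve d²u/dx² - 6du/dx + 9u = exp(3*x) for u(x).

Characteristic equation r² - 6r + 9 = 0 has discriminant (-6)² - 4·(9) = 0, so r = 3 is a repeated root.
Hence u_h = (C1 + C2*x)*exp(3*x).
Since exp(3*x) solves the homogeneous equation (r = 3 is a root of multiplicity 2), multiply the trial by x^2. Try u_p = A*x^2*exp(3*x). Substituting into the equation and dividing by exp(3*x) gives A = 1/2, so u_p = x^2*exp(3*x)/2.

u = C1*exp(3*x) + x**2*exp(3*x)/2 + C2*x*exp(3*x)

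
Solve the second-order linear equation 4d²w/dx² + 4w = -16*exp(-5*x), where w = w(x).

Divide through by 4: w'' + w = -4*exp(-5*x).
Characteristic equation r² + 1 = 0 has discriminant (0)² - 4·(1) = -4 < 0, so r = ± i.
Hence w_h = C1*cos(x) + C2*sin(x).
Try w_p = A*exp(-5*x). Substituting into the equation and dividing by exp(-5*x) gives A = -2/13, so w_p = -2*exp(-5*x)/13.

w = -2*exp(-5*x)/13 + C1*cos(x) + C2*sin(x)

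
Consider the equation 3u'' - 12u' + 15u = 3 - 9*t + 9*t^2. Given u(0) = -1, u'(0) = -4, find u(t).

u = 31/125 + 3*t**2/5 + 9*t/25 - 233*exp(2*t)*sin(t)/125 - 156*cos(t)*exp(2*t)/125

Divide through by 3: u'' - 4u' + 5u = 1 - 3*t + 3*t^2.
Characteristic equation r² - 4r + 5 = 0 has discriminant (-4)² - 4·(5) = -4 < 0, so r = 2 ± i.
Hence u_h = C1*cos(t)*exp(2*t) + C2*exp(2*t)*sin(t).
For the particular solution try u_p = A0 + A1*t + A2*t^2. Substituting and matching coefficients of each power of t gives A0 = 31/125, A1 = 9/25, A2 = 3/5, so u_p = 31/125 + 3*t^2/5 + 9*t/25.
General solution: u = 31/125 + 3*t^2/5 + 9*t/25 + C1*cos(t)*exp(2*t) + C2*exp(2*t)*sin(t).
Apply the initial conditions: u(0) = 31/125 + C1 = -1 and u'(0) = 9/25 + C2 + 2*C1 = -4. Solving gives C1 = -156/125, C2 = -233/125.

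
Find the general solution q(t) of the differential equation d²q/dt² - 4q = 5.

q = -5/4 + C1*exp(2*t) + C2*exp(-2*t)

Characteristic equation r² - 4 = 0 factors as (r - 2)(r + 2) = 0, so r = 2, -2.
Hence q_h = C1*exp(2*t) + C2*exp(-2*t).
For the particular solution try q_p = A0. Substituting and matching coefficients of each power of t gives A0 = -5/4, so q_p = -5/4.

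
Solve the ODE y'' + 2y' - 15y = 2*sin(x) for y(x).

y = -8*sin(x)/65 - cos(x)/65 + C1*exp(3*x) + C2*exp(-5*x)

Characteristic equation r² + 2r - 15 = 0 factors as (r - 3)(r + 5) = 0, so r = 3, -5.
Hence y_h = C1*exp(3*x) + C2*exp(-5*x).
Try y_p = A*cos(x) + B*sin(x). Substituting and equating the coefficients of cos(x) and sin(x) gives A = -1/65, B = -8/65, so y_p = -8*sin(x)/65 - cos(x)/65.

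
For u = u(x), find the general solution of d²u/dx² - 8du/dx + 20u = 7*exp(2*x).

Characteristic equation r² - 8r + 20 = 0 has discriminant (-8)² - 4·(20) = -16 < 0, so r = 4 ± 2i.
Hence u_h = C1*cos(2*x)*exp(4*x) + C2*exp(4*x)*sin(2*x).
Try u_p = A*exp(2*x). Substituting into the equation and dividing by exp(2*x) gives A = 7/8, so u_p = 7*exp(2*x)/8.

u = 7*exp(2*x)/8 + C1*cos(2*x)*exp(4*x) + C2*exp(4*x)*sin(2*x)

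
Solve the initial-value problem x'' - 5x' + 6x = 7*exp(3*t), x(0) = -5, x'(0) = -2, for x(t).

x = -6*exp(2*t) + 7*t*exp(3*t) + exp(3*t)

Characteristic equation r² - 5r + 6 = 0 factors as (r - 3)(r - 2) = 0, so r = 3, 2.
Hence x_h = C1*exp(3*t) + C2*exp(2*t).
Since exp(3*t) solves the homogeneous equation (r = 3 is a root of multiplicity 1), multiply the trial by t. Try x_p = A*t*exp(3*t). Substituting into the equation and dividing by exp(3*t) gives A = 7, so x_p = 7*t*exp(3*t).
General solution: x = C1*exp(3*t) + C2*exp(2*t) + 7*t*exp(3*t).
Apply the initial conditions: x(0) = C1 + C2 = -5 and x'(0) = 7 + 2*C2 + 3*C1 = -2. Solving gives C1 = 1, C2 = -6.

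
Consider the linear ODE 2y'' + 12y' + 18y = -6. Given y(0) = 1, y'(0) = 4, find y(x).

Divide through by 2: y'' + 6y' + 9y = -3.
Characteristic equation r² + 6r + 9 = 0 has discriminant (6)² - 4·(9) = 0, so r = -3 is a repeated root.
Hence y_h = (C1 + C2*x)*exp(-3*x).
For the particular solution try y_p = A0. Substituting and matching coefficients of each power of x gives A0 = -1/3, so y_p = -1/3.
General solution: y = -1/3 + C1*exp(-3*x) + C2*x*exp(-3*x).
Apply the initial conditions: y(0) = -1/3 + C1 = 1 and y'(0) = C2 - 3*C1 = 4. Solving gives C1 = 4/3, C2 = 8.

y = -1/3 + 4*exp(-3*x)/3 + 8*x*exp(-3*x)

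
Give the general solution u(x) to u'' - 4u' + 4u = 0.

u = C1*exp(2*x) + C2*x*exp(2*x)

Characteristic equation r² - 4r + 4 = 0 has discriminant (-4)² - 4·(4) = 0, so r = 2 is a repeated root.
Hence u_h = (C1 + C2*x)*exp(2*x).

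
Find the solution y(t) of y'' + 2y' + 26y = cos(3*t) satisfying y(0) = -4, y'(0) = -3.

y = 6*sin(3*t)/325 + 17*cos(3*t)/325 - 1317*cos(5*t)*exp(-t)/325 - 462*exp(-t)*sin(5*t)/325

Characteristic equation r² + 2r + 26 = 0 has discriminant (2)² - 4·(26) = -100 < 0, so r = -1 ± 5i.
Hence y_h = C1*cos(5*t)*exp(-t) + C2*exp(-t)*sin(5*t).
Try y_p = A*cos(3*t) + B*sin(3*t). Substituting and equating the coefficients of cos(3t) and sin(3t) gives A = 17/325, B = 6/325, so y_p = 6*sin(3*t)/325 + 17*cos(3*t)/325.
General solution: y = 6*sin(3*t)/325 + 17*cos(3*t)/325 + C1*cos(5*t)*exp(-t) + C2*exp(-t)*sin(5*t).
Apply the initial conditions: y(0) = 17/325 + C1 = -4 and y'(0) = 18/325 - C1 + 5*C2 = -3. Solving gives C1 = -1317/325, C2 = -462/325.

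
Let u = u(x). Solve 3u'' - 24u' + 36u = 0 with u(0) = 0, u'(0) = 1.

Divide through by 3: u'' - 8u' + 12u = 0.
Characteristic equation r² - 8r + 12 = 0 factors as (r - 2)(r - 6) = 0, so r = 2, 6.
Hence u_h = C1*exp(2*x) + C2*exp(6*x).
Apply the initial conditions: u(0) = C1 + C2 = 0 and u'(0) = 2*C1 + 6*C2 = 1. Solving gives C1 = -1/4, C2 = 1/4.

u = -exp(2*x)/4 + exp(6*x)/4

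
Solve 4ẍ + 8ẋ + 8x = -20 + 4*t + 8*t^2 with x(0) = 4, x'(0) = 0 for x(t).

Divide through by 4: x'' + 2x' + 2x = -5 + t + 2*t^2.
Characteristic equation r² + 2r + 2 = 0 has discriminant (2)² - 4·(2) = -4 < 0, so r = -1 ± i.
Hence x_h = C1*cos(t)*exp(-t) + C2*exp(-t)*sin(t).
For the particular solution try x_p = A0 + A1*t + A2*t^2. Substituting and matching coefficients of each power of t gives A0 = -2, A1 = -3/2, A2 = 1, so x_p = -2 + t^2 - 3*t/2.
General solution: x = -2 + t^2 - 3*t/2 + C1*cos(t)*exp(-t) + C2*exp(-t)*sin(t).
Apply the initial conditions: x(0) = -2 + C1 = 4 and x'(0) = -3/2 + C2 - C1 = 0. Solving gives C1 = 6, C2 = 15/2.

x = -2 + t**2 - 3*t/2 + 6*cos(t)*exp(-t) + 15*exp(-t)*sin(t)/2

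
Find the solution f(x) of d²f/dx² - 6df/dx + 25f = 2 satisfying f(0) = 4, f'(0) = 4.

f = 2/25 - 97*exp(3*x)*sin(4*x)/50 + 98*cos(4*x)*exp(3*x)/25

Characteristic equation r² - 6r + 25 = 0 has discriminant (-6)² - 4·(25) = -64 < 0, so r = 3 ± 4i.
Hence f_h = C1*cos(4*x)*exp(3*x) + C2*exp(3*x)*sin(4*x).
For the particular solution try f_p = A0. Substituting and matching coefficients of each power of x gives A0 = 2/25, so f_p = 2/25.
General solution: f = 2/25 + C1*cos(4*x)*exp(3*x) + C2*exp(3*x)*sin(4*x).
Apply the initial conditions: f(0) = 2/25 + C1 = 4 and f'(0) = 3*C1 + 4*C2 = 4. Solving gives C1 = 98/25, C2 = -97/50.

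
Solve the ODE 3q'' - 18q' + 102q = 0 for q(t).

Divide through by 3: q'' - 6q' + 34q = 0.
Characteristic equation r² - 6r + 34 = 0 has discriminant (-6)² - 4·(34) = -100 < 0, so r = 3 ± 5i.
Hence q_h = C1*cos(5*t)*exp(3*t) + C2*exp(3*t)*sin(5*t).

q = C1*cos(5*t)*exp(3*t) + C2*exp(3*t)*sin(5*t)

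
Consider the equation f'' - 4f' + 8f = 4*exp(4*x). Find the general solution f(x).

Characteristic equation r² - 4r + 8 = 0 has discriminant (-4)² - 4·(8) = -16 < 0, so r = 2 ± 2i.
Hence f_h = C1*cos(2*x)*exp(2*x) + C2*exp(2*x)*sin(2*x).
Try f_p = A*exp(4*x). Substituting into the equation and dividing by exp(4*x) gives A = 1/2, so f_p = exp(4*x)/2.

f = exp(4*x)/2 + C1*cos(2*x)*exp(2*x) + C2*exp(2*x)*sin(2*x)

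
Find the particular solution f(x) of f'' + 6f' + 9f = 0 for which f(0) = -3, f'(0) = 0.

f = -3*exp(-3*x) - 9*x*exp(-3*x)

Characteristic equation r² + 6r + 9 = 0 has discriminant (6)² - 4·(9) = 0, so r = -3 is a repeated root.
Hence f_h = (C1 + C2*x)*exp(-3*x).
Apply the initial conditions: f(0) = C1 = -3 and f'(0) = C2 - 3*C1 = 0. Solving gives C1 = -3, C2 = -9.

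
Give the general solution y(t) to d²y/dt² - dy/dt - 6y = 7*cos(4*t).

y = -77*cos(4*t)/250 - 7*sin(4*t)/125 + C1*exp(-2*t) + C2*exp(3*t)

Characteristic equation r² - r - 6 = 0 factors as (r + 2)(r - 3) = 0, so r = -2, 3.
Hence y_h = C1*exp(-2*t) + C2*exp(3*t).
Try y_p = A*cos(4*t) + B*sin(4*t). Substituting and equating the coefficients of cos(4t) and sin(4t) gives A = -77/250, B = -7/125, so y_p = -77*cos(4*t)/250 - 7*sin(4*t)/125.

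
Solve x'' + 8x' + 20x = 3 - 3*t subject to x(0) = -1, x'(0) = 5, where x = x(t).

x = 21/100 - 3*t/20 - 121*cos(2*t)*exp(-4*t)/100 + 31*exp(-4*t)*sin(2*t)/200

Characteristic equation r² + 8r + 20 = 0 has discriminant (8)² - 4·(20) = -16 < 0, so r = -4 ± 2i.
Hence x_h = C1*cos(2*t)*exp(-4*t) + C2*exp(-4*t)*sin(2*t).
For the particular solution try x_p = A0 + A1*t. Substituting and matching coefficients of each power of t gives A0 = 21/100, A1 = -3/20, so x_p = 21/100 - 3*t/20.
General solution: x = 21/100 - 3*t/20 + C1*cos(2*t)*exp(-4*t) + C2*exp(-4*t)*sin(2*t).
Apply the initial conditions: x(0) = 21/100 + C1 = -1 and x'(0) = -3/20 - 4*C1 + 2*C2 = 5. Solving gives C1 = -121/100, C2 = 31/200.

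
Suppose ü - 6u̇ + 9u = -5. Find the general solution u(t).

u = -5/9 + C1*exp(3*t) + C2*t*exp(3*t)

Characteristic equation r² - 6r + 9 = 0 has discriminant (-6)² - 4·(9) = 0, so r = 3 is a repeated root.
Hence u_h = (C1 + C2*t)*exp(3*t).
For the particular solution try u_p = A0. Substituting and matching coefficients of each power of t gives A0 = -5/9, so u_p = -5/9.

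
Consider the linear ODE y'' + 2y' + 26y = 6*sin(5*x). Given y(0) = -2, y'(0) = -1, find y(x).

y = -60*cos(5*x)/101 + 6*sin(5*x)/101 - 273*exp(-x)*sin(5*x)/505 - 142*cos(5*x)*exp(-x)/101

Characteristic equation r² + 2r + 26 = 0 has discriminant (2)² - 4·(26) = -100 < 0, so r = -1 ± 5i.
Hence y_h = C1*cos(5*x)*exp(-x) + C2*exp(-x)*sin(5*x).
Try y_p = A*cos(5*x) + B*sin(5*x). Substituting and equating the coefficients of cos(5x) and sin(5x) gives A = -60/101, B = 6/101, so y_p = -60*cos(5*x)/101 + 6*sin(5*x)/101.
General solution: y = -60*cos(5*x)/101 + 6*sin(5*x)/101 + C1*cos(5*x)*exp(-x) + C2*exp(-x)*sin(5*x).
Apply the initial conditions: y(0) = -60/101 + C1 = -2 and y'(0) = 30/101 - C1 + 5*C2 = -1. Solving gives C1 = -142/101, C2 = -273/505.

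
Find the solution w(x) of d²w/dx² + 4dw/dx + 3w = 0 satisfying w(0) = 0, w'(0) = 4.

w = -2*exp(-3*x) + 2*exp(-x)

Characteristic equation r² + 4r + 3 = 0 factors as (r + 3)(r + 1) = 0, so r = -3, -1.
Hence w_h = C1*exp(-3*x) + C2*exp(-x).
Apply the initial conditions: w(0) = C1 + C2 = 0 and w'(0) = -C2 - 3*C1 = 4. Solving gives C1 = -2, C2 = 2.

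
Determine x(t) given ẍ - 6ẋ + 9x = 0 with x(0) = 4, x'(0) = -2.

x = 4*exp(3*t) - 14*t*exp(3*t)

Characteristic equation r² - 6r + 9 = 0 has discriminant (-6)² - 4·(9) = 0, so r = 3 is a repeated root.
Hence x_h = (C1 + C2*t)*exp(3*t).
Apply the initial conditions: x(0) = C1 = 4 and x'(0) = C2 + 3*C1 = -2. Solving gives C1 = 4, C2 = -14.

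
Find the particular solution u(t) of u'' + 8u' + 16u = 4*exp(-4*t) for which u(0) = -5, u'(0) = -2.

u = -5*exp(-4*t) - 22*t*exp(-4*t) + 2*t**2*exp(-4*t)

Characteristic equation r² + 8r + 16 = 0 has discriminant (8)² - 4·(16) = 0, so r = -4 is a repeated root.
Hence u_h = (C1 + C2*t)*exp(-4*t).
Since exp(-4*t) solves the homogeneous equation (r = -4 is a root of multiplicity 2), multiply the trial by t^2. Try u_p = A*t^2*exp(-4*t). Substituting into the equation and dividing by exp(-4*t) gives A = 2, so u_p = 2*t^2*exp(-4*t).
General solution: u = C1*exp(-4*t) + 2*t^2*exp(-4*t) + C2*t*exp(-4*t).
Apply the initial conditions: u(0) = C1 = -5 and u'(0) = C2 - 4*C1 = -2. Solving gives C1 = -5, C2 = -22.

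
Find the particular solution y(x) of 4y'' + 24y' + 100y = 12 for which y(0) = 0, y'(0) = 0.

Divide through by 4: y'' + 6y' + 25y = 3.
Characteristic equation r² + 6r + 25 = 0 has discriminant (6)² - 4·(25) = -64 < 0, so r = -3 ± 4i.
Hence y_h = C1*cos(4*x)*exp(-3*x) + C2*exp(-3*x)*sin(4*x).
For the particular solution try y_p = A0. Substituting and matching coefficients of each power of x gives A0 = 3/25, so y_p = 3/25.
General solution: y = 3/25 + C1*cos(4*x)*exp(-3*x) + C2*exp(-3*x)*sin(4*x).
Apply the initial conditions: y(0) = 3/25 + C1 = 0 and y'(0) = -3*C1 + 4*C2 = 0. Solving gives C1 = -3/25, C2 = -9/100.

y = 3/25 - 9*exp(-3*x)*sin(4*x)/100 - 3*cos(4*x)*exp(-3*x)/25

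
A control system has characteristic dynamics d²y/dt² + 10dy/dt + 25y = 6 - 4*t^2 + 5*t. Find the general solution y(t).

y = 76/625 - 4*t**2/25 + 41*t/125 + C1*exp(-5*t) + C2*t*exp(-5*t)

Characteristic equation r² + 10r + 25 = 0 has discriminant (10)² - 4·(25) = 0, so r = -5 is a repeated root.
Hence y_h = (C1 + C2*t)*exp(-5*t).
For the particular solution try y_p = A0 + A1*t + A2*t^2. Substituting and matching coefficients of each power of t gives A0 = 76/625, A1 = 41/125, A2 = -4/25, so y_p = 76/625 - 4*t^2/25 + 41*t/125.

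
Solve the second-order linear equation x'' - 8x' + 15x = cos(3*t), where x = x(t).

Characteristic equation r² - 8r + 15 = 0 factors as (r - 5)(r - 3) = 0, so r = 5, 3.
Hence x_h = C1*exp(5*t) + C2*exp(3*t).
Try x_p = A*cos(3*t) + B*sin(3*t). Substituting and equating the coefficients of cos(3t) and sin(3t) gives A = 1/102, B = -2/51, so x_p = -2*sin(3*t)/51 + cos(3*t)/102.

x = -2*sin(3*t)/51 + cos(3*t)/102 + C1*exp(5*t) + C2*exp(3*t)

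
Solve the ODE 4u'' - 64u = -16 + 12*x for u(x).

Divide through by 4: u'' - 16u = -4 + 3*x.
Characteristic equation r² - 16 = 0 factors as (r - 4)(r + 4) = 0, so r = 4, -4.
Hence u_h = C1*exp(4*x) + C2*exp(-4*x).
For the particular solution try u_p = A0 + A1*x. Substituting and matching coefficients of each power of x gives A0 = 1/4, A1 = -3/16, so u_p = 1/4 - 3*x/16.

u = 1/4 - 3*x/16 + C1*exp(4*x) + C2*exp(-4*x)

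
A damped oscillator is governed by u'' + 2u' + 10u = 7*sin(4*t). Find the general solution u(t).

Characteristic equation r² + 2r + 10 = 0 has discriminant (2)² - 4·(10) = -36 < 0, so r = -1 ± 3i.
Hence u_h = C1*cos(3*t)*exp(-t) + C2*exp(-t)*sin(3*t).
Try u_p = A*cos(4*t) + B*sin(4*t). Substituting and equating the coefficients of cos(4t) and sin(4t) gives A = -14/25, B = -21/50, so u_p = -21*sin(4*t)/50 - 14*cos(4*t)/25.

u = -21*sin(4*t)/50 - 14*cos(4*t)/25 + C1*cos(3*t)*exp(-t) + C2*exp(-t)*sin(3*t)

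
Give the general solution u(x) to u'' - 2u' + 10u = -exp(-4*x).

u = -exp(-4*x)/34 + C1*cos(3*x)*exp(x) + C2*exp(x)*sin(3*x)

Characteristic equation r² - 2r + 10 = 0 has discriminant (-2)² - 4·(10) = -36 < 0, so r = 1 ± 3i.
Hence u_h = C1*cos(3*x)*exp(x) + C2*exp(x)*sin(3*x).
Try u_p = A*exp(-4*x). Substituting into the equation and dividing by exp(-4*x) gives A = -1/34, so u_p = -exp(-4*x)/34.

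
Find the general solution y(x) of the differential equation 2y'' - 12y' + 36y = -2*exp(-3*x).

Divide through by 2: y'' - 6y' + 18y = -exp(-3*x).
Characteristic equation r² - 6r + 18 = 0 has discriminant (-6)² - 4·(18) = -36 < 0, so r = 3 ± 3i.
Hence y_h = C1*cos(3*x)*exp(3*x) + C2*exp(3*x)*sin(3*x).
Try y_p = A*exp(-3*x). Substituting into the equation and dividing by exp(-3*x) gives A = -1/45, so y_p = -exp(-3*x)/45.

y = -exp(-3*x)/45 + C1*cos(3*x)*exp(3*x) + C2*exp(3*x)*sin(3*x)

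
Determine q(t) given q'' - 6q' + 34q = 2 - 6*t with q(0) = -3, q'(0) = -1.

q = 8/289 - 3*t/17 - 875*cos(5*t)*exp(3*t)/289 + 2387*exp(3*t)*sin(5*t)/1445

Characteristic equation r² - 6r + 34 = 0 has discriminant (-6)² - 4·(34) = -100 < 0, so r = 3 ± 5i.
Hence q_h = C1*cos(5*t)*exp(3*t) + C2*exp(3*t)*sin(5*t).
For the particular solution try q_p = A0 + A1*t. Substituting and matching coefficients of each power of t gives A0 = 8/289, A1 = -3/17, so q_p = 8/289 - 3*t/17.
General solution: q = 8/289 - 3*t/17 + C1*cos(5*t)*exp(3*t) + C2*exp(3*t)*sin(5*t).
Apply the initial conditions: q(0) = 8/289 + C1 = -3 and q'(0) = -3/17 + 3*C1 + 5*C2 = -1. Solving gives C1 = -875/289, C2 = 2387/1445.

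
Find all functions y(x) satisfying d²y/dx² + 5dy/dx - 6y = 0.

y = C1*exp(x) + C2*exp(-6*x)

Characteristic equation r² + 5r - 6 = 0 factors as (r - 1)(r + 6) = 0, so r = 1, -6.
Hence y_h = C1*exp(x) + C2*exp(-6*x).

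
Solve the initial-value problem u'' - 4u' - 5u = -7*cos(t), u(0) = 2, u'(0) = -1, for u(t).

Characteristic equation r² - 4r - 5 = 0 factors as (r - 5)(r + 1) = 0, so r = 5, -1.
Hence u_h = C1*exp(5*t) + C2*exp(-t).
Try u_p = A*cos(t) + B*sin(t). Substituting and equating the coefficients of cos(t) and sin(t) gives A = 21/26, B = 7/13, so u_p = 7*sin(t)/13 + 21*cos(t)/26.
General solution: u = 7*sin(t)/13 + 21*cos(t)/26 + C1*exp(5*t) + C2*exp(-t).
Apply the initial conditions: u(0) = 21/26 + C1 + C2 = 2 and u'(0) = 7/13 - C2 + 5*C1 = -1. Solving gives C1 = -3/52, C2 = 5/4.

u = -3*exp(5*t)/52 + 5*exp(-t)/4 + 7*sin(t)/13 + 21*cos(t)/26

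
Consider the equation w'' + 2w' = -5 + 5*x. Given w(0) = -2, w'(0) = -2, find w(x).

w = -9/8 - 15*x/4 - 7*exp(-2*x)/8 + 5*x**2/4

Characteristic equation r² + 2r = 0 factors as (r + 2)r = 0, so r = -2, 0.
Hence w_h = C1*exp(-2*x) + C2.
Since 0 is a characteristic root (multiplicity 1), multiply the polynomial trial by x: try w_p = x*(A0 + A1*x). Substituting and matching coefficients of each power of x gives A0 = -15/4, A1 = 5/4, so w_p = -15*x/4 + 5*x^2/4.
General solution: w = C2 - 15*x/4 + 5*x^2/4 + C1*exp(-2*x).
Apply the initial conditions: w(0) = C1 + C2 = -2 and w'(0) = -15/4 - 2*C1 = -2. Solving gives C1 = -7/8, C2 = -9/8.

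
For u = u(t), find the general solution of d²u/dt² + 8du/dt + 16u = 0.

u = C1*exp(-4*t) + C2*t*exp(-4*t)

Characteristic equation r² + 8r + 16 = 0 has discriminant (8)² - 4·(16) = 0, so r = -4 is a repeated root.
Hence u_h = (C1 + C2*t)*exp(-4*t).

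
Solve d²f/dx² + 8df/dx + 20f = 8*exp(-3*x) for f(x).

f = 8*exp(-3*x)/5 + C1*cos(2*x)*exp(-4*x) + C2*exp(-4*x)*sin(2*x)

Characteristic equation r² + 8r + 20 = 0 has discriminant (8)² - 4·(20) = -16 < 0, so r = -4 ± 2i.
Hence f_h = C1*cos(2*x)*exp(-4*x) + C2*exp(-4*x)*sin(2*x).
Try f_p = A*exp(-3*x). Substituting into the equation and dividing by exp(-3*x) gives A = 8/5, so f_p = 8*exp(-3*x)/5.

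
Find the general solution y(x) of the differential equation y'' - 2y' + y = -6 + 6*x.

Characteristic equation r² - 2r + 1 = 0 has discriminant (-2)² - 4·(1) = 0, so r = 1 is a repeated root.
Hence y_h = (C1 + C2*x)*exp(x).
For the particular solution try y_p = A0 + A1*x. Substituting and matching coefficients of each power of x gives A0 = 6, A1 = 6, so y_p = 6 + 6*x.

y = 6 + 6*x + C1*exp(x) + C2*x*exp(x)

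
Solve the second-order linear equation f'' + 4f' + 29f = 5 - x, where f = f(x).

Characteristic equation r² + 4r + 29 = 0 has discriminant (4)² - 4·(29) = -100 < 0, so r = -2 ± 5i.
Hence f_h = C1*cos(5*x)*exp(-2*x) + C2*exp(-2*x)*sin(5*x).
For the particular solution try f_p = A0 + A1*x. Substituting and matching coefficients of each power of x gives A0 = 149/841, A1 = -1/29, so f_p = 149/841 - x/29.

f = 149/841 - x/29 + C1*cos(5*x)*exp(-2*x) + C2*exp(-2*x)*sin(5*x)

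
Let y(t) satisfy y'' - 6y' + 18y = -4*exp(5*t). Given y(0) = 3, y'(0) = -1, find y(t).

Characteristic equation r² - 6r + 18 = 0 has discriminant (-6)² - 4·(18) = -36 < 0, so r = 3 ± 3i.
Hence y_h = C1*cos(3*t)*exp(3*t) + C2*exp(3*t)*sin(3*t).
Try y_p = A*exp(5*t). Substituting into the equation and dividing by exp(5*t) gives A = -4/13, so y_p = -4*exp(5*t)/13.
General solution: y = -4*exp(5*t)/13 + C1*cos(3*t)*exp(3*t) + C2*exp(3*t)*sin(3*t).
Apply the initial conditions: y(0) = -4/13 + C1 = 3 and y'(0) = -20/13 + 3*C1 + 3*C2 = -1. Solving gives C1 = 43/13, C2 = -122/39.

y = -4*exp(5*t)/13 - 122*exp(3*t)*sin(3*t)/39 + 43*cos(3*t)*exp(3*t)/13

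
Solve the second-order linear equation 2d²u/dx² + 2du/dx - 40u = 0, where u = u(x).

u = C1*exp(4*x) + C2*exp(-5*x)

Divide through by 2: u'' + u' - 20u = 0.
Characteristic equation r² + r - 20 = 0 factors as (r - 4)(r + 5) = 0, so r = 4, -5.
Hence u_h = C1*exp(4*x) + C2*exp(-5*x).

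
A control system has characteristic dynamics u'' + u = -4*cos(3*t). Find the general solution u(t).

u = cos(3*t)/2 + C1*cos(t) + C2*sin(t)

Characteristic equation r² + 1 = 0 has discriminant (0)² - 4·(1) = -4 < 0, so r = ± i.
Hence u_h = C1*cos(t) + C2*sin(t).
Try u_p = A*cos(3*t) + B*sin(3*t). Substituting and equating the coefficients of cos(3t) and sin(3t) gives A = 1/2, B = 0, so u_p = cos(3*t)/2.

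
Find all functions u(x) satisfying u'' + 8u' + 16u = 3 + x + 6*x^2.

Characteristic equation r² + 8r + 16 = 0 has discriminant (8)² - 4·(16) = 0, so r = -4 is a repeated root.
Hence u_h = (C1 + C2*x)*exp(-4*x).
For the particular solution try u_p = A0 + A1*x + A2*x^2. Substituting and matching coefficients of each power of x gives A0 = 19/64, A1 = -5/16, A2 = 3/8, so u_p = 19/64 - 5*x/16 + 3*x^2/8.

u = 19/64 - 5*x/16 + 3*x**2/8 + C1*exp(-4*x) + C2*x*exp(-4*x)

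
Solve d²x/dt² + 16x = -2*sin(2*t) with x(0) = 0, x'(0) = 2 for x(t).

Characteristic equation r² + 16 = 0 has discriminant (0)² - 4·(16) = -64 < 0, so r = ± 4i.
Hence x_h = C1*cos(4*t) + C2*sin(4*t).
Try x_p = A*cos(2*t) + B*sin(2*t). Substituting and equating the coefficients of cos(2t) and sin(2t) gives A = 0, B = -1/6, so x_p = -sin(2*t)/6.
General solution: x = -sin(2*t)/6 + C1*cos(4*t) + C2*sin(4*t).
Apply the initial conditions: x(0) = C1 = 0 and x'(0) = -1/3 + 4*C2 = 2. Solving gives C1 = 0, C2 = 7/12.

x = -sin(2*t)/6 + 7*sin(4*t)/12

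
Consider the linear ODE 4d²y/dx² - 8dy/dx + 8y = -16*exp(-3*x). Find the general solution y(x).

y = -4*exp(-3*x)/17 + C1*cos(x)*exp(x) + C2*exp(x)*sin(x)

Divide through by 4: y'' - 2y' + 2y = -4*exp(-3*x).
Characteristic equation r² - 2r + 2 = 0 has discriminant (-2)² - 4·(2) = -4 < 0, so r = 1 ± i.
Hence y_h = C1*cos(x)*exp(x) + C2*exp(x)*sin(x).
Try y_p = A*exp(-3*x). Substituting into the equation and dividing by exp(-3*x) gives A = -4/17, so y_p = -4*exp(-3*x)/17.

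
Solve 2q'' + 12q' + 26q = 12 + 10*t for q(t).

Divide through by 2: q'' + 6q' + 13q = 6 + 5*t.
Characteristic equation r² + 6r + 13 = 0 has discriminant (6)² - 4·(13) = -16 < 0, so r = -3 ± 2i.
Hence q_h = C1*cos(2*t)*exp(-3*t) + C2*exp(-3*t)*sin(2*t).
For the particular solution try q_p = A0 + A1*t. Substituting and matching coefficients of each power of t gives A0 = 48/169, A1 = 5/13, so q_p = 48/169 + 5*t/13.

q = 48/169 + 5*t/13 + C1*cos(2*t)*exp(-3*t) + C2*exp(-3*t)*sin(2*t)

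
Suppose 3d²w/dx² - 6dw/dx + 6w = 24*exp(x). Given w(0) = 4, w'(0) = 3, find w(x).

Divide through by 3: w'' - 2w' + 2w = 8*exp(x).
Characteristic equation r² - 2r + 2 = 0 has discriminant (-2)² - 4·(2) = -4 < 0, so r = 1 ± i.
Hence w_h = C1*cos(x)*exp(x) + C2*exp(x)*sin(x).
Try w_p = A*exp(x). Substituting into the equation and dividing by exp(x) gives A = 8, so w_p = 8*exp(x).
General solution: w = 8*exp(x) + C1*cos(x)*exp(x) + C2*exp(x)*sin(x).
Apply the initial conditions: w(0) = 8 + C1 = 4 and w'(0) = 8 + C1 + C2 = 3. Solving gives C1 = -4, C2 = -1.

w = 8*exp(x) - exp(x)*sin(x) - 4*cos(x)*exp(x)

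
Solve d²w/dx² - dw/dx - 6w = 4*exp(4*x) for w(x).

Characteristic equation r² - r - 6 = 0 factors as (r + 2)(r - 3) = 0, so r = -2, 3.
Hence w_h = C1*exp(-2*x) + C2*exp(3*x).
Try w_p = A*exp(4*x). Substituting into the equation and dividing by exp(4*x) gives A = 2/3, so w_p = 2*exp(4*x)/3.

w = 2*exp(4*x)/3 + C1*exp(-2*x) + C2*exp(3*x)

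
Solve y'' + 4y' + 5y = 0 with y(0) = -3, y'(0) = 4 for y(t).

y = -3*cos(t)*exp(-2*t) - 2*exp(-2*t)*sin(t)

Characteristic equation r² + 4r + 5 = 0 has discriminant (4)² - 4·(5) = -4 < 0, so r = -2 ± i.
Hence y_h = C1*cos(t)*exp(-2*t) + C2*exp(-2*t)*sin(t).
Apply the initial conditions: y(0) = C1 = -3 and y'(0) = C2 - 2*C1 = 4. Solving gives C1 = -3, C2 = -2.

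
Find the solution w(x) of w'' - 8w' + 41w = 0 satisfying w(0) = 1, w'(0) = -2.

Characteristic equation r² - 8r + 41 = 0 has discriminant (-8)² - 4·(41) = -100 < 0, so r = 4 ± 5i.
Hence w_h = C1*cos(5*x)*exp(4*x) + C2*exp(4*x)*sin(5*x).
Apply the initial conditions: w(0) = C1 = 1 and w'(0) = 4*C1 + 5*C2 = -2. Solving gives C1 = 1, C2 = -6/5.

w = cos(5*x)*exp(4*x) - 6*exp(4*x)*sin(5*x)/5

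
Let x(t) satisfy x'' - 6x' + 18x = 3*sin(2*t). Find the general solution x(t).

Characteristic equation r² - 6r + 18 = 0 has discriminant (-6)² - 4·(18) = -36 < 0, so r = 3 ± 3i.
Hence x_h = C1*cos(3*t)*exp(3*t) + C2*exp(3*t)*sin(3*t).
Try x_p = A*cos(2*t) + B*sin(2*t). Substituting and equating the coefficients of cos(2t) and sin(2t) gives A = 9/85, B = 21/170, so x_p = 9*cos(2*t)/85 + 21*sin(2*t)/170.

x = 9*cos(2*t)/85 + 21*sin(2*t)/170 + C1*cos(3*t)*exp(3*t) + C2*exp(3*t)*sin(3*t)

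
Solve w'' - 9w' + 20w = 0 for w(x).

Characteristic equation r² - 9r + 20 = 0 factors as (r - 5)(r - 4) = 0, so r = 5, 4.
Hence w_h = C1*exp(5*x) + C2*exp(4*x).

w = C1*exp(5*x) + C2*exp(4*x)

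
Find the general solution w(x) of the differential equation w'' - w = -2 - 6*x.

Characteristic equation r² - 1 = 0 factors as (r - 1)(r + 1) = 0, so r = 1, -1.
Hence w_h = C1*exp(x) + C2*exp(-x).
For the particular solution try w_p = A0 + A1*x. Substituting and matching coefficients of each power of x gives A0 = 2, A1 = 6, so w_p = 2 + 6*x.

w = 2 + 6*x + C1*exp(x) + C2*exp(-x)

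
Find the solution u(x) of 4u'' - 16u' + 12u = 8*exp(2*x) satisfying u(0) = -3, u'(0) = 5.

Divide through by 4: u'' - 4u' + 3u = 2*exp(2*x).
Characteristic equation r² - 4r + 3 = 0 factors as (r - 3)(r - 1) = 0, so r = 3, 1.
Hence u_h = C1*exp(3*x) + C2*exp(x).
Try u_p = A*exp(2*x). Substituting into the equation and dividing by exp(2*x) gives A = -2, so u_p = -2*exp(2*x).
General solution: u = -2*exp(2*x) + C1*exp(3*x) + C2*exp(x).
Apply the initial conditions: u(0) = -2 + C1 + C2 = -3 and u'(0) = -4 + C2 + 3*C1 = 5. Solving gives C1 = 5, C2 = -6.

u = -6*exp(x) - 2*exp(2*x) + 5*exp(3*x)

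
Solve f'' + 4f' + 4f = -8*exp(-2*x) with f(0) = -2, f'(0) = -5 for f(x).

Characteristic equation r² + 4r + 4 = 0 has discriminant (4)² - 4·(4) = 0, so r = -2 is a repeated root.
Hence f_h = (C1 + C2*x)*exp(-2*x).
Since exp(-2*x) solves the homogeneous equation (r = -2 is a root of multiplicity 2), multiply the trial by x^2. Try f_p = A*x^2*exp(-2*x). Substituting into the equation and dividing by exp(-2*x) gives A = -4, so f_p = -4*x^2*exp(-2*x).
General solution: f = C1*exp(-2*x) - 4*x^2*exp(-2*x) + C2*x*exp(-2*x).
Apply the initial conditions: f(0) = C1 = -2 and f'(0) = C2 - 2*C1 = -5. Solving gives C1 = -2, C2 = -9.

f = -2*exp(-2*x) - 9*x*exp(-2*x) - 4*x**2*exp(-2*x)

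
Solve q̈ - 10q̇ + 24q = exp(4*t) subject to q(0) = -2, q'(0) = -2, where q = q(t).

Characteristic equation r² - 10r + 24 = 0 factors as (r - 6)(r - 4) = 0, so r = 6, 4.
Hence q_h = C1*exp(6*t) + C2*exp(4*t).
Since exp(4*t) solves the homogeneous equation (r = 4 is a root of multiplicity 1), multiply the trial by t. Try q_p = A*t*exp(4*t). Substituting into the equation and dividing by exp(4*t) gives A = -1/2, so q_p = -t*exp(4*t)/2.
General solution: q = C1*exp(6*t) + C2*exp(4*t) - t*exp(4*t)/2.
Apply the initial conditions: q(0) = C1 + C2 = -2 and q'(0) = -1/2 + 4*C2 + 6*C1 = -2. Solving gives C1 = 13/4, C2 = -21/4.

q = -21*exp(4*t)/4 + 13*exp(6*t)/4 - t*exp(4*t)/2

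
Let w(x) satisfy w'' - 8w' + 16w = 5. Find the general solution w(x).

w = 5/16 + C1*exp(4*x) + C2*x*exp(4*x)

Characteristic equation r² - 8r + 16 = 0 has discriminant (-8)² - 4·(16) = 0, so r = 4 is a repeated root.
Hence w_h = (C1 + C2*x)*exp(4*x).
For the particular solution try w_p = A0. Substituting and matching coefficients of each power of x gives A0 = 5/16, so w_p = 5/16.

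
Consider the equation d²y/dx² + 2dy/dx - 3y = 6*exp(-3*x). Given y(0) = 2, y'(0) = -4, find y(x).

Characteristic equation r² + 2r - 3 = 0 factors as (r - 1)(r + 3) = 0, so r = 1, -3.
Hence y_h = C1*exp(x) + C2*exp(-3*x).
Since exp(-3*x) solves the homogeneous equation (r = -3 is a root of multiplicity 1), multiply the trial by x. Try y_p = A*x*exp(-3*x). Substituting into the equation and dividing by exp(-3*x) gives A = -3/2, so y_p = -3*x*exp(-3*x)/2.
General solution: y = C1*exp(x) + C2*exp(-3*x) - 3*x*exp(-3*x)/2.
Apply the initial conditions: y(0) = C1 + C2 = 2 and y'(0) = -3/2 + C1 - 3*C2 = -4. Solving gives C1 = 7/8, C2 = 9/8.

y = 7*exp(x)/8 + 9*exp(-3*x)/8 - 3*x*exp(-3*x)/2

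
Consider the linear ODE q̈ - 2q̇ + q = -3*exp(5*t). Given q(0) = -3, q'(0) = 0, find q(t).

q = -45*exp(t)/16 - 3*exp(5*t)/16 + 15*t*exp(t)/4

Characteristic equation r² - 2r + 1 = 0 has discriminant (-2)² - 4·(1) = 0, so r = 1 is a repeated root.
Hence q_h = (C1 + C2*t)*exp(t).
Try q_p = A*exp(5*t). Substituting into the equation and dividing by exp(5*t) gives A = -3/16, so q_p = -3*exp(5*t)/16.
General solution: q = -3*exp(5*t)/16 + C1*exp(t) + C2*t*exp(t).
Apply the initial conditions: q(0) = -3/16 + C1 = -3 and q'(0) = -15/16 + C1 + C2 = 0. Solving gives C1 = -45/16, C2 = 15/4.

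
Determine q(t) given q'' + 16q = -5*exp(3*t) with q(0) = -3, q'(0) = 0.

Characteristic equation r² + 16 = 0 has discriminant (0)² - 4·(16) = -64 < 0, so r = ± 4i.
Hence q_h = C1*cos(4*t) + C2*sin(4*t).
Try q_p = A*exp(3*t). Substituting into the equation and dividing by exp(3*t) gives A = -1/5, so q_p = -exp(3*t)/5.
General solution: q = -exp(3*t)/5 + C1*cos(4*t) + C2*sin(4*t).
Apply the initial conditions: q(0) = -1/5 + C1 = -3 and q'(0) = -3/5 + 4*C2 = 0. Solving gives C1 = -14/5, C2 = 3/20.

q = -14*cos(4*t)/5 - exp(3*t)/5 + 3*sin(4*t)/20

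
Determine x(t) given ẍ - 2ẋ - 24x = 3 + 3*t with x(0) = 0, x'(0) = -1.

x = -11/96 - t/8 - exp(6*t)/24 + 5*exp(-4*t)/32

Characteristic equation r² - 2r - 24 = 0 factors as (r - 6)(r + 4) = 0, so r = 6, -4.
Hence x_h = C1*exp(6*t) + C2*exp(-4*t).
For the particular solution try x_p = A0 + A1*t. Substituting and matching coefficients of each power of t gives A0 = -11/96, A1 = -1/8, so x_p = -11/96 - t/8.
General solution: x = -11/96 - t/8 + C1*exp(6*t) + C2*exp(-4*t).
Apply the initial conditions: x(0) = -11/96 + C1 + C2 = 0 and x'(0) = -1/8 - 4*C2 + 6*C1 = -1. Solving gives C1 = -1/24, C2 = 5/32.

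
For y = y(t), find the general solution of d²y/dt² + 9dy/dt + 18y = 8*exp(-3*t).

Characteristic equation r² + 9r + 18 = 0 factors as (r + 6)(r + 3) = 0, so r = -6, -3.
Hence y_h = C1*exp(-6*t) + C2*exp(-3*t).
Since exp(-3*t) solves the homogeneous equation (r = -3 is a root of multiplicity 1), multiply the trial by t. Try y_p = A*t*exp(-3*t). Substituting into the equation and dividing by exp(-3*t) gives A = 8/3, so y_p = 8*t*exp(-3*t)/3.

y = C1*exp(-6*t) + C2*exp(-3*t) + 8*t*exp(-3*t)/3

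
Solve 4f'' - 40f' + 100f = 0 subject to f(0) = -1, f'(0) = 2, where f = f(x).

f = -exp(5*x) + 7*x*exp(5*x)

Divide through by 4: f'' - 10f' + 25f = 0.
Characteristic equation r² - 10r + 25 = 0 has discriminant (-10)² - 4·(25) = 0, so r = 5 is a repeated root.
Hence f_h = (C1 + C2*x)*exp(5*x).
Apply the initial conditions: f(0) = C1 = -1 and f'(0) = C2 + 5*C1 = 2. Solving gives C1 = -1, C2 = 7.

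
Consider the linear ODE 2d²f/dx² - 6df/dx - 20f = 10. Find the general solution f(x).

Divide through by 2: f'' - 3f' - 10f = 5.
Characteristic equation r² - 3r - 10 = 0 factors as (r - 5)(r + 2) = 0, so r = 5, -2.
Hence f_h = C1*exp(5*x) + C2*exp(-2*x).
For the particular solution try f_p = A0. Substituting and matching coefficients of each power of x gives A0 = -1/2, so f_p = -1/2.

f = -1/2 + C1*exp(5*x) + C2*exp(-2*x)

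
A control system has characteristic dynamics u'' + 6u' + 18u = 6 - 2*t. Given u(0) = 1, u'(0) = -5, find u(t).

Characteristic equation r² + 6r + 18 = 0 has discriminant (6)² - 4·(18) = -36 < 0, so r = -3 ± 3i.
Hence u_h = C1*cos(3*t)*exp(-3*t) + C2*exp(-3*t)*sin(3*t).
For the particular solution try u_p = A0 + A1*t. Substituting and matching coefficients of each power of t gives A0 = 10/27, A1 = -1/9, so u_p = 10/27 - t/9.
General solution: u = 10/27 - t/9 + C1*cos(3*t)*exp(-3*t) + C2*exp(-3*t)*sin(3*t).
Apply the initial conditions: u(0) = 10/27 + C1 = 1 and u'(0) = -1/9 - 3*C1 + 3*C2 = -5. Solving gives C1 = 17/27, C2 = -1.

u = 10/27 - t/9 - exp(-3*t)*sin(3*t) + 17*cos(3*t)*exp(-3*t)/27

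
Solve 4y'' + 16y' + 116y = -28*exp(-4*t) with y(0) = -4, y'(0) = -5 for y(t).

y = -7*exp(-4*t)/29 - 391*exp(-2*t)*sin(5*t)/145 - 109*cos(5*t)*exp(-2*t)/29

Divide through by 4: y'' + 4y' + 29y = -7*exp(-4*t).
Characteristic equation r² + 4r + 29 = 0 has discriminant (4)² - 4·(29) = -100 < 0, so r = -2 ± 5i.
Hence y_h = C1*cos(5*t)*exp(-2*t) + C2*exp(-2*t)*sin(5*t).
Try y_p = A*exp(-4*t). Substituting into the equation and dividing by exp(-4*t) gives A = -7/29, so y_p = -7*exp(-4*t)/29.
General solution: y = -7*exp(-4*t)/29 + C1*cos(5*t)*exp(-2*t) + C2*exp(-2*t)*sin(5*t).
Apply the initial conditions: y(0) = -7/29 + C1 = -4 and y'(0) = 28/29 - 2*C1 + 5*C2 = -5. Solving gives C1 = -109/29, C2 = -391/145.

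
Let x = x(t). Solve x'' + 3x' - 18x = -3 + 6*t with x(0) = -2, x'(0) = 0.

Characteristic equation r² + 3r - 18 = 0 factors as (r + 6)(r - 3) = 0, so r = -6, 3.
Hence x_h = C1*exp(-6*t) + C2*exp(3*t).
For the particular solution try x_p = A0 + A1*t. Substituting and matching coefficients of each power of t gives A0 = 1/9, A1 = -1/3, so x_p = 1/9 - t/3.
General solution: x = 1/9 - t/3 + C1*exp(-6*t) + C2*exp(3*t).
Apply the initial conditions: x(0) = 1/9 + C1 + C2 = -2 and x'(0) = -1/3 - 6*C1 + 3*C2 = 0. Solving gives C1 = -20/27, C2 = -37/27.

x = 1/9 - 37*exp(3*t)/27 - 20*exp(-6*t)/27 - t/3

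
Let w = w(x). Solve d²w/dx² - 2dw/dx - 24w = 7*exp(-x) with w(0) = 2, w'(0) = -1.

Characteristic equation r² - 2r - 24 = 0 factors as (r + 4)(r - 6) = 0, so r = -4, 6.
Hence w_h = C1*exp(-4*x) + C2*exp(6*x).
Try w_p = A*exp(-x). Substituting into the equation and dividing by exp(-x) gives A = -1/3, so w_p = -exp(-x)/3.
General solution: w = -exp(-x)/3 + C1*exp(-4*x) + C2*exp(6*x).
Apply the initial conditions: w(0) = -1/3 + C1 + C2 = 2 and w'(0) = 1/3 - 4*C1 + 6*C2 = -1. Solving gives C1 = 23/15, C2 = 4/5.

w = -exp(-x)/3 + 4*exp(6*x)/5 + 23*exp(-4*x)/15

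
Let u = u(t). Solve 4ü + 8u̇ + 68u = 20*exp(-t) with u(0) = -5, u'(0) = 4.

u = 5*exp(-t)/16 - 85*cos(4*t)*exp(-t)/16 - exp(-t)*sin(4*t)/4

Divide through by 4: u'' + 2u' + 17u = 5*exp(-t).
Characteristic equation r² + 2r + 17 = 0 has discriminant (2)² - 4·(17) = -64 < 0, so r = -1 ± 4i.
Hence u_h = C1*cos(4*t)*exp(-t) + C2*exp(-t)*sin(4*t).
Try u_p = A*exp(-t). Substituting into the equation and dividing by exp(-t) gives A = 5/16, so u_p = 5*exp(-t)/16.
General solution: u = 5*exp(-t)/16 + C1*cos(4*t)*exp(-t) + C2*exp(-t)*sin(4*t).
Apply the initial conditions: u(0) = 5/16 + C1 = -5 and u'(0) = -5/16 - C1 + 4*C2 = 4. Solving gives C1 = -85/16, C2 = -1/4.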